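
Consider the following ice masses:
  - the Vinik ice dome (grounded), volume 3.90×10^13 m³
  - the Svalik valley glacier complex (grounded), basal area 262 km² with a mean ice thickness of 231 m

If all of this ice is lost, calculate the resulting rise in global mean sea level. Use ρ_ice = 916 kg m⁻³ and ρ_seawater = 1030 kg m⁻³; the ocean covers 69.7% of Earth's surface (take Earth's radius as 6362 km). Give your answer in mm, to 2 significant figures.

≈ 98 mm

Vinik: 3.90×10^13 m³ × (916/1030) = 3.468×10^13 m³ of water.
Svalik: ice volume = 262 km² × 231 m = 60.52 km³; 60.52 × (916/1030) = 53.82 km³ of water.
Total added water ≈ 3.474×10^13 m³ over 3.55×10^14 m² → Δh = 0.0980 m = 98 mm.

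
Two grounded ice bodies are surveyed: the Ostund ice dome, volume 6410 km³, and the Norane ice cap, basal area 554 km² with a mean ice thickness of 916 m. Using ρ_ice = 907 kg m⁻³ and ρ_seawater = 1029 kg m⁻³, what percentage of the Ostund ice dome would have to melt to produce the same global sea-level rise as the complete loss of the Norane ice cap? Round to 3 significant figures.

≈ 7.92 %

Equal sea-level rise means equal mass of meltwater, i.e. equal mass of ice lost.
Ice mass of Norane: 4.603×10^14 kg; ice mass of Ostund: 5.814×10^15 kg.
Fraction required = 4.603×10^14 / 5.814×10^15 = 0.0792 → 7.92 %.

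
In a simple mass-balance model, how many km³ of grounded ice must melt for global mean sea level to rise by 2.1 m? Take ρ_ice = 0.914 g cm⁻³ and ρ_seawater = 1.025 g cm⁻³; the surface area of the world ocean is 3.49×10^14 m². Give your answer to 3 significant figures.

≈ 8.22×10^5 km³

Required water volume = Δh × A = 2.1 m × 3.49×10^14 m² = 7.329×10^14 m³ = 7.329×10^5 km³.
Ice volume = water volume × ρ_w/ρ_ice = 7.329×10^5 × 1025/914 = 8.22×10^5 km³.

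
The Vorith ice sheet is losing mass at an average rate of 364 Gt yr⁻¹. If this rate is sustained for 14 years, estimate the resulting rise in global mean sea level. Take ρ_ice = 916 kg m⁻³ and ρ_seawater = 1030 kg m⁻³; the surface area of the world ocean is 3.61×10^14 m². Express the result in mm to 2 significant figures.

≈ 14 mm

Total mass lost = 364 Gt/yr × 14 yr = 5096 Gt = 5.096×10^15 kg.
ρ_w = 1030 kg m⁻³, so water volume = 5.096×10^15 / 1030 = 4.948×10^12 m³.
Δh = 4.948×10^12 / 3.61×10^14 = 0.0137 m = 14 mm.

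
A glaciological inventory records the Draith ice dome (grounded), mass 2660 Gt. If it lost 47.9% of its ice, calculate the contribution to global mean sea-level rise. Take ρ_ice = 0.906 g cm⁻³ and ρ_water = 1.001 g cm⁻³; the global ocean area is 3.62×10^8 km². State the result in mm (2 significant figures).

Draith: 0.479 × 2660 Gt = 1.274×10^15 kg; dividing by ρ_w = 1.001 g cm⁻³ = 1001 kg m⁻³ gives 1.273×10^12 m³ of water.
Spread over 3.62×10^14 m² of ocean, Δh = 1.273×10^12 / 3.62×10^14 = 3.52×10^-3 m = 3.5 mm.

≈ 3.5 mm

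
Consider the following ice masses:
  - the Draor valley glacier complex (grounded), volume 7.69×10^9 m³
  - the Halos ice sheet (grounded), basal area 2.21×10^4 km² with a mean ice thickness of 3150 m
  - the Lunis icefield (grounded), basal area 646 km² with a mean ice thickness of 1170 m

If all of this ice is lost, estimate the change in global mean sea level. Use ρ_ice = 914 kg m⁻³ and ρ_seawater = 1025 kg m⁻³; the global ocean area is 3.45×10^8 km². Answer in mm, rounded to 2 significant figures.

Draor: 7.69×10^9 m³ × (914/1025) = 6.857×10^9 m³ of water.
Halos: ice volume = 2.21×10^4 km² × 3150 m = 6.962×10^4 km³; 6.962×10^4 × (914/1025) = 6.208×10^4 km³ of water.
Lunis: ice volume = 646 km² × 1170 m = 755.8 km³; 755.8 × (914/1025) = 674.0 km³ of water.
Total added water ≈ 6.276×10^13 m³ over 3.45×10^14 m² → Δh = 0.182 m = 180 mm.

≈ 180 mm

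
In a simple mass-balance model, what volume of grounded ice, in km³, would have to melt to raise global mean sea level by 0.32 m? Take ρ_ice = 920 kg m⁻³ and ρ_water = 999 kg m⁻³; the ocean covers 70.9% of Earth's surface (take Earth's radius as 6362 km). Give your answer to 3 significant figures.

≈ 1.25×10^5 km³

Required water volume = Δh × A = 0.32 m × 3.61×10^14 m² = 1.154×10^14 m³ = 1.154×10^5 km³.
Ice volume = water volume × ρ_w/ρ_ice = 1.154×10^5 × 999/920 = 1.25×10^5 km³.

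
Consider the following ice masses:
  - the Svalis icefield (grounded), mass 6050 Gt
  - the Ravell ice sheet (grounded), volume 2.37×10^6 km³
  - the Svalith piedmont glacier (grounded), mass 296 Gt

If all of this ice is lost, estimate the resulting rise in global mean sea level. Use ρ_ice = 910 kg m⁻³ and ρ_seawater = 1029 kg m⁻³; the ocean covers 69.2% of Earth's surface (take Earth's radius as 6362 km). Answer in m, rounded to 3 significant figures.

≈ 5.97 m

Svalis: 6050 Gt = 6.050×10^15 kg; dividing by ρ_w = 1029 kg m⁻³ gives 5.879×10^12 m³ of water.
Ravell: 2.37×10^6 km³ × (910/1029) = 2.096×10^6 km³ of water.
Svalith: 296 Gt = 2.960×10^14 kg; dividing by ρ_w = 1029 kg m⁻³ gives 2.877×10^11 m³ of water.
Total added water ≈ 2.102×10^15 m³ over 3.52×10^14 m² → Δh = 5.97 m.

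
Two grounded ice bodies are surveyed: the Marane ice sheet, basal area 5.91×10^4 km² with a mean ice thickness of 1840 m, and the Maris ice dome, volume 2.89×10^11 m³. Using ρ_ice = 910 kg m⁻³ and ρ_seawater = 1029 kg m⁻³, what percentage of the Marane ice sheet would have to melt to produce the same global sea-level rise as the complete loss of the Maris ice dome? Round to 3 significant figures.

≈ 0.266 %

Equal sea-level rise means equal mass of meltwater, i.e. equal mass of ice lost.
Ice mass of Maris: 2.630×10^14 kg; ice mass of Marane: 9.896×10^16 kg.
Fraction required = 2.630×10^14 / 9.896×10^16 = 2.66×10^-3 → 0.266 %.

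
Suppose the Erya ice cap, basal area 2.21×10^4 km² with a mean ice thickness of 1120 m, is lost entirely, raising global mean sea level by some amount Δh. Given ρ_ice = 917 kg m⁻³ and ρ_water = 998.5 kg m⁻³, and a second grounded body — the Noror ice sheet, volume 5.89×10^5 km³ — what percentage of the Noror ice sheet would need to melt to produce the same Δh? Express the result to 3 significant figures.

≈ 4.20 %

Equal sea-level rise means equal mass of meltwater, i.e. equal mass of ice lost.
Ice mass of Erya: 2.270×10^16 kg; ice mass of Noror: 5.401×10^17 kg.
Fraction required = 2.270×10^16 / 5.401×10^17 = 0.0420 → 4.20 %.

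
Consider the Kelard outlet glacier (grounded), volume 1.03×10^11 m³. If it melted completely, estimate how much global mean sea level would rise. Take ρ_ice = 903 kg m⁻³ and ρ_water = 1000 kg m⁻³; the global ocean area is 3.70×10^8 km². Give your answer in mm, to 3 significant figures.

Kelard: 1.03×10^11 m³ × (903/1000) = 9.301×10^10 m³ of water.
Spread over 3.70×10^14 m² of ocean, Δh = 9.301×10^10 / 3.70×10^14 = 2.51×10^-4 m = 0.251 mm.

≈ 0.251 mm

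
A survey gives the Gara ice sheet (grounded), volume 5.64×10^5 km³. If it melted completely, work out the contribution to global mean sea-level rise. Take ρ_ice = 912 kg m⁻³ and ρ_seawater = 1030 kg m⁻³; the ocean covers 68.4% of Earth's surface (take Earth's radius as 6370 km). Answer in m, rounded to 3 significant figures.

Gara: 5.64×10^5 km³ × (912/1030) = 4.994×10^5 km³ of water.
Spread over 3.49×10^14 m² of ocean, Δh = 4.994×10^14 / 3.49×10^14 = 1.43 m.

≈ 1.43 m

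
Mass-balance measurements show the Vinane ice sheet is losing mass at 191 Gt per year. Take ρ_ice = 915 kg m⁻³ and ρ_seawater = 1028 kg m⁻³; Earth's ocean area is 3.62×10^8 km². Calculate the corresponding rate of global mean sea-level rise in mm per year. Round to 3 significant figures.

≈ 0.513 mm/yr

ρ_w = 1028 kg m⁻³. Annual water volume added = 191 Gt / ρ_w = 1.910×10^14 kg / 1028 kg m⁻³ = 1.858×10^11 m³.
Δh per year = 1.858×10^11 / 3.62×10^14 = 5.13×10^-4 m = 0.513 mm.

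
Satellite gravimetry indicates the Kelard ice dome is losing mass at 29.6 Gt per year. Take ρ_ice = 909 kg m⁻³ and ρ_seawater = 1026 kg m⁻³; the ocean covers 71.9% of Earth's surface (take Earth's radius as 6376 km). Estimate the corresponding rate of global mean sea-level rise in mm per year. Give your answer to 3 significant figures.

≈ 0.0785 mm/yr

ρ_w = 1026 kg m⁻³. Annual water volume added = 29.6 Gt / ρ_w = 2.960×10^13 kg / 1026 kg m⁻³ = 2.885×10^10 m³.
Δh per year = 2.885×10^10 / 3.67×10^14 = 7.85×10^-5 m = 0.0785 mm.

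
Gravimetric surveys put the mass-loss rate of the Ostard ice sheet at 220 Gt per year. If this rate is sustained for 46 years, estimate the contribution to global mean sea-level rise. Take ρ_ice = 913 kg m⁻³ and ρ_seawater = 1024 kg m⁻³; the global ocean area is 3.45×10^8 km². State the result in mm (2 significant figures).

Total mass lost = 220 Gt/yr × 46 yr = 1.012×10^4 Gt = 1.012×10^16 kg.
ρ_w = 1024 kg m⁻³, so water volume = 1.012×10^16 / 1024 = 9.883×10^12 m³.
Δh = 9.883×10^12 / 3.45×10^14 = 0.0286 m = 29 mm.

≈ 29 mm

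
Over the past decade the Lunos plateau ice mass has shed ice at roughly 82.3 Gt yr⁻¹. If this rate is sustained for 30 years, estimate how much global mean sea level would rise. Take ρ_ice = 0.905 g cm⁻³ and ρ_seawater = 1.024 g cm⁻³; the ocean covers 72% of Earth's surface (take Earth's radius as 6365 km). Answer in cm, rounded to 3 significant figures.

Total mass lost = 82.3 Gt/yr × 30 yr = 2469 Gt = 2.469×10^15 kg.
ρ_w = 1.024 g cm⁻³ = 1024 kg m⁻³, so water volume = 2.469×10^15 / 1024 = 2.411×10^12 m³.
Δh = 2.411×10^12 / 3.67×10^14 = 6.58×10^-3 m = 0.658 cm.

≈ 0.658 cm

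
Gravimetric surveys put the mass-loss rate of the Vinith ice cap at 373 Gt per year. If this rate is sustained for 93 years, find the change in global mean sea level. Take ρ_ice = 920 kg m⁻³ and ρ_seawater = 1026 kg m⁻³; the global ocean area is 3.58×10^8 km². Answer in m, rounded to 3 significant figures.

≈ 0.0944 m

Total mass lost = 373 Gt/yr × 93 yr = 3.469×10^4 Gt = 3.469×10^16 kg.
ρ_w = 1026 kg m⁻³, so water volume = 3.469×10^16 / 1026 = 3.381×10^13 m³.
Δh = 3.381×10^13 / 3.58×10^14 = 0.0944 m.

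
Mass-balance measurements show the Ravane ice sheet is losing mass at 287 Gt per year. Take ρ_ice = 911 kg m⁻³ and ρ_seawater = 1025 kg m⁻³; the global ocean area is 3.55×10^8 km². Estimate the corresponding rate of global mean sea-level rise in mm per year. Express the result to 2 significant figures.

≈ 0.79 mm/yr

ρ_w = 1025 kg m⁻³. Annual water volume added = 287 Gt / ρ_w = 2.870×10^14 kg / 1025 kg m⁻³ = 2.800×10^11 m³.
Δh per year = 2.800×10^11 / 3.55×10^14 = 7.89×10^-4 m = 0.79 mm.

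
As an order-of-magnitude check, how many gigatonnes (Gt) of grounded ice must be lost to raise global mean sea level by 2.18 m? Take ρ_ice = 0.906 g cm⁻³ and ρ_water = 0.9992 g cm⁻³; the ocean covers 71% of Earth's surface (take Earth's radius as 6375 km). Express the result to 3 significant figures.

≈ 7.90×10^5 Gt

Required water volume = Δh × A = 2.18 m × 3.63×10^14 m² = 7.905×10^14 m³.
ρ_w = 0.9992 g cm⁻³ = 999.2 kg m⁻³, so the mass of water = 7.905×10^14 m³ × 999.2 kg m⁻³ = 7.898×10^17 kg = 7.90×10^5 Gt (and the same mass of ice, by conservation).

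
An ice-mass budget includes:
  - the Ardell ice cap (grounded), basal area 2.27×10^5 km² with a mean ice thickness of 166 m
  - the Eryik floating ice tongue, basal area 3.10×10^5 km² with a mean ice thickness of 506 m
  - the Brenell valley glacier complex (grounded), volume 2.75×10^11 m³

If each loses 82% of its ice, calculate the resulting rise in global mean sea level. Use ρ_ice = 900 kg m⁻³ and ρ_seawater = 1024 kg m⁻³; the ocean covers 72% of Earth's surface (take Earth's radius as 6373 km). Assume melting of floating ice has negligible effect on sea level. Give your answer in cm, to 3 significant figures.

Ardell: ice volume = 2.27×10^5 km² × 166 m = 3.768×10^4 km³; 0.82 × 3.768×10^4 × (900/1024) = 2.716×10^4 km³ of water.
The Eryik floating ice tongue is floating and already displaces its own weight of water, so its melt adds essentially nothing to sea level.
Brenell: 0.82 × 2.75×10^11 m³ × (900/1024) = 1.982×10^11 m³ of water.
Total added water ≈ 2.736×10^13 m³ over 3.67×10^14 m² → Δh = 0.0744 m = 7.44 cm.

≈ 7.44 cm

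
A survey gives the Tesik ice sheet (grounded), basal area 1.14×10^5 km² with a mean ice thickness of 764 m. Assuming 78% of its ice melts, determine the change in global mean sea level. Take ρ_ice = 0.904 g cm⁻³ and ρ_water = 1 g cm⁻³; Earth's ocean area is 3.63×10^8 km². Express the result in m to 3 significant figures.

≈ 0.169 m

Tesik: ice volume = 1.14×10^5 km² × 764 m = 8.710×10^4 km³; 0.78 × 8.710×10^4 × (904/1000) = 6.141×10^4 km³ of water.
Spread over 3.63×10^14 m² of ocean, Δh = 6.141×10^13 / 3.63×10^14 = 0.169 m.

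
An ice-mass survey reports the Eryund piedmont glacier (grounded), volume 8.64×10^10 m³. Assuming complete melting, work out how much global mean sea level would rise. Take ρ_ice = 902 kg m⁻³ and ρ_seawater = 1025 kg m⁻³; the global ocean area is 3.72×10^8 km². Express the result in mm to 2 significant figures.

Eryund: 8.64×10^10 m³ × (902/1025) = 7.603×10^10 m³ of water.
Spread over 3.72×10^14 m² of ocean, Δh = 7.603×10^10 / 3.72×10^14 = 2.04×10^-4 m = 0.20 mm.

≈ 0.20 mm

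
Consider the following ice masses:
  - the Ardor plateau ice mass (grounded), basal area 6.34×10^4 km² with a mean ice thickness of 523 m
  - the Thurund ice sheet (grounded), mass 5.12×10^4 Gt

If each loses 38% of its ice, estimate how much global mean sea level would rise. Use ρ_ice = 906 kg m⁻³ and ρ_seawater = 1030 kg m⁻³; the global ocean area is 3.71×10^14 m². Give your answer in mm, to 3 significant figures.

Ardor: ice volume = 6.34×10^4 km² × 523 m = 3.316×10^4 km³; 0.38 × 3.316×10^4 × (906/1030) = 1.108×10^4 km³ of water.
Thurund: 0.38 × 5.12×10^4 Gt = 1.946×10^16 kg; dividing by ρ_w = 1030 kg m⁻³ gives 1.889×10^13 m³ of water.
Total added water ≈ 2.997×10^13 m³ over 3.71×10^14 m² → Δh = 0.0808 m = 80.8 mm.

≈ 80.8 mm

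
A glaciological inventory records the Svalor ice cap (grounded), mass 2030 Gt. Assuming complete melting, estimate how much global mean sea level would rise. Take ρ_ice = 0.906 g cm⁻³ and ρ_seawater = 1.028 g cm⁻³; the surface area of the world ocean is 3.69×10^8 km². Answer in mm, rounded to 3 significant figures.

Svalor: 2030 Gt = 2.030×10^15 kg; dividing by ρ_w = 1.028 g cm⁻³ = 1028 kg m⁻³ gives 1.975×10^12 m³ of water.
Spread over 3.69×10^14 m² of ocean, Δh = 1.975×10^12 / 3.69×10^14 = 5.35×10^-3 m = 5.35 mm.

≈ 5.35 mm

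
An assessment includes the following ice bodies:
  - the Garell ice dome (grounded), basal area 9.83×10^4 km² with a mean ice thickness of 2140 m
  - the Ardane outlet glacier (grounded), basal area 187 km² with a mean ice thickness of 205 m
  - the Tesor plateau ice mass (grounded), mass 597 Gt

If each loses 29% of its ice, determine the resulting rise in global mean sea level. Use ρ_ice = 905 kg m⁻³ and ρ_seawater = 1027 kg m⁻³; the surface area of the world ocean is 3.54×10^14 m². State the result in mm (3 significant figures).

≈ 152 mm

Garell: ice volume = 9.83×10^4 km² × 2140 m = 2.104×10^5 km³; 0.29 × 2.104×10^5 × (905/1027) = 5.376×10^4 km³ of water.
Ardane: ice volume = 187 km² × 205 m = 38.34 km³; 0.29 × 38.34 × (905/1027) = 9.797 km³ of water.
Tesor: 0.29 × 597 Gt = 1.731×10^14 kg; dividing by ρ_w = 1027 kg m⁻³ gives 1.686×10^11 m³ of water.
Total added water ≈ 5.394×10^13 m³ over 3.54×10^14 m² → Δh = 0.152 m = 152 mm.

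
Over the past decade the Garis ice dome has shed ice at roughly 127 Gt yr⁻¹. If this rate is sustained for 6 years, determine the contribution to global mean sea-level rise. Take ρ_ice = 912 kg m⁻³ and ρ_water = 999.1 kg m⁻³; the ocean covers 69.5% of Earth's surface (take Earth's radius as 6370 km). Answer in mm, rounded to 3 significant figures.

≈ 2.15 mm

Total mass lost = 127 Gt/yr × 6 yr = 762.0 Gt = 7.620×10^14 kg.
ρ_w = 999.1 kg m⁻³, so water volume = 7.620×10^14 / 999.1 = 7.627×10^11 m³.
Δh = 7.627×10^11 / 3.54×10^14 = 2.15×10^-3 m = 2.15 mm.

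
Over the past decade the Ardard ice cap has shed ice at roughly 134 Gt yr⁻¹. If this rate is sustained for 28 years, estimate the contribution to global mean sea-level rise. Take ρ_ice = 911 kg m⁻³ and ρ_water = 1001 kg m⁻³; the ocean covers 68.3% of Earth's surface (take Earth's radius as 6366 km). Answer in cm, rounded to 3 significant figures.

Total mass lost = 134 Gt/yr × 28 yr = 3752 Gt = 3.752×10^15 kg.
ρ_w = 1001 kg m⁻³, so water volume = 3.752×10^15 / 1001 = 3.748×10^12 m³.
Δh = 3.748×10^12 / 3.48×10^14 = 0.0108 m = 1.08 cm.

≈ 1.08 cm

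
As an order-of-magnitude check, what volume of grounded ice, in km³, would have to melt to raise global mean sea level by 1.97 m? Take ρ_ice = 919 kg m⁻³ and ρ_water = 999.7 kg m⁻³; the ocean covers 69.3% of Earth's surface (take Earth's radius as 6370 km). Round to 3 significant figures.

Required water volume = Δh × A = 1.97 m × 3.53×10^14 m² = 6.961×10^14 m³ = 6.961×10^5 km³.
Ice volume = water volume × ρ_w/ρ_ice = 6.961×10^5 × 999.7/919 = 7.57×10^5 km³.

≈ 7.57×10^5 km³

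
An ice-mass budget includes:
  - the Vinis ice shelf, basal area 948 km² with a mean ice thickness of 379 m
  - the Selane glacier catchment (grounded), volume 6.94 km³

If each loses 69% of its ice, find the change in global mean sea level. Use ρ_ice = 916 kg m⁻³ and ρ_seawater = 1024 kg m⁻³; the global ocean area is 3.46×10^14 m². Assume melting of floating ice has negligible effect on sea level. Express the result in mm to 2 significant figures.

The Vinis ice shelf is floating and already displaces its own weight of water, so its melt adds essentially nothing to sea level.
Selane: 0.69 × 6.94 km³ × (916/1024) = 4.284 km³ of water.
Total added water ≈ 4.284×10^9 m³ over 3.46×10^14 m² → Δh = 1.24×10^-5 m = 0.012 mm.

≈ 0.012 mm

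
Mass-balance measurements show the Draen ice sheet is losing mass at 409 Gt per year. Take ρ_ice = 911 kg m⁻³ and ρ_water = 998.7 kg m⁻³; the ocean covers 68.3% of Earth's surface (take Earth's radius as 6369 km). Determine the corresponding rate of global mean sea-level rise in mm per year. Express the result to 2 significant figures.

ρ_w = 998.7 kg m⁻³. Annual water volume added = 409 Gt / ρ_w = 4.090×10^14 kg / 998.7 kg m⁻³ = 4.095×10^11 m³.
Δh per year = 4.095×10^11 / 3.48×10^14 = 1.18×10^-3 m = 1.2 mm.

≈ 1.2 mm/yr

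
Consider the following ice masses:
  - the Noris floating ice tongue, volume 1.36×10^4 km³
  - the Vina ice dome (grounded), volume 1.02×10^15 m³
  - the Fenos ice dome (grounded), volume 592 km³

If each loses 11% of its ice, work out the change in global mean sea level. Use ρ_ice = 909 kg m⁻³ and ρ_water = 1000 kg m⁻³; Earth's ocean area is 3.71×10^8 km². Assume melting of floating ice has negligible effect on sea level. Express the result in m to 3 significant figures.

≈ 0.275 m

The Noris floating ice tongue is floating and already displaces its own weight of water, so its melt adds essentially nothing to sea level.
Vina: 0.11 × 1.02×10^15 m³ × (909/1000) = 1.020×10^14 m³ of water.
Fenos: 0.11 × 592 km³ × (909/1000) = 59.19 km³ of water.
Total added water ≈ 1.020×10^14 m³ over 3.71×10^14 m² → Δh = 0.275 m.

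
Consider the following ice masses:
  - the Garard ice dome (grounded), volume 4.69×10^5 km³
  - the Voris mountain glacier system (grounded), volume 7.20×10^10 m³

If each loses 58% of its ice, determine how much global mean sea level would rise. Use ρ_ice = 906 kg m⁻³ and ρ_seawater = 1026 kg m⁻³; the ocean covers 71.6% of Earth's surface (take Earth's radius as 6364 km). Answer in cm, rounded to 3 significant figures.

Garard: 0.58 × 4.69×10^5 km³ × (906/1026) = 2.402×10^5 km³ of water.
Voris: 0.58 × 7.20×10^10 m³ × (906/1026) = 3.688×10^10 m³ of water.
Total added water ≈ 2.402×10^14 m³ over 3.64×10^14 m² → Δh = 0.659 m = 65.9 cm.

≈ 65.9 cm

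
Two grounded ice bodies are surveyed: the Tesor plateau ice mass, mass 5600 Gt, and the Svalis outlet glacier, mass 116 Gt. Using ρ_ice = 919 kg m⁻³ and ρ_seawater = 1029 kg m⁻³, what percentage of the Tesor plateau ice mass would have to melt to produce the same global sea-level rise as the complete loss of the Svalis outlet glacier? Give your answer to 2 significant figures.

Equal sea-level rise means equal mass of meltwater, i.e. equal mass of ice lost.
Ice mass of Svalis: 1.160×10^14 kg; ice mass of Tesor: 5.600×10^15 kg.
Fraction required = 1.160×10^14 / 5.600×10^15 = 0.0207 → 2.1 %.

≈ 2.1 %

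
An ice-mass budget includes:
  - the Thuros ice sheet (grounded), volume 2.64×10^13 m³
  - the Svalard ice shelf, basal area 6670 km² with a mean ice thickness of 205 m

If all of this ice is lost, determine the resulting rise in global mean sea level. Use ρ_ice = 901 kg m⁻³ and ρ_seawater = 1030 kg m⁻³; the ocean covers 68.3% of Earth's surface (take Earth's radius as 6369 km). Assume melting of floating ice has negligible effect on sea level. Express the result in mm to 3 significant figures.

≈ 66.3 mm

Thuros: 2.64×10^13 m³ × (901/1030) = 2.309×10^13 m³ of water.
The Svalard ice shelf is floating and already displaces its own weight of water, so its melt adds essentially nothing to sea level.
Total added water ≈ 2.309×10^13 m³ over 3.48×10^14 m² → Δh = 0.0663 m = 66.3 mm.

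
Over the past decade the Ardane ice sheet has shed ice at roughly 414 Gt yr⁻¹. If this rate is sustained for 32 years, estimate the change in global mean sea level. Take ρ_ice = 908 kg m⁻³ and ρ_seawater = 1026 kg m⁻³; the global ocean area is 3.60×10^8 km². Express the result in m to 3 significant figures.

Total mass lost = 414 Gt/yr × 32 yr = 1.325×10^4 Gt = 1.325×10^16 kg.
ρ_w = 1026 kg m⁻³, so water volume = 1.325×10^16 / 1026 = 1.291×10^13 m³.
Δh = 1.291×10^13 / 3.60×10^14 = 0.0359 m.

≈ 0.0359 m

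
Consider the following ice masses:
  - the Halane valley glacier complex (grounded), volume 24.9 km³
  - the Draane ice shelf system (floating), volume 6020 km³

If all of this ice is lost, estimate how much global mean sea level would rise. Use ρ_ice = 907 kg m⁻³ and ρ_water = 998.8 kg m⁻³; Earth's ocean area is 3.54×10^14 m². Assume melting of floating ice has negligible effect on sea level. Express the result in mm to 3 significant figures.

≈ 0.0639 mm

Halane: 24.9 km³ × (907/998.8) = 22.61 km³ of water.
The Draane ice shelf system is floating and already displaces its own weight of water, so its melt adds essentially nothing to sea level.
Total added water ≈ 2.261×10^10 m³ over 3.54×10^14 m² → Δh = 6.39×10^-5 m = 0.0639 mm.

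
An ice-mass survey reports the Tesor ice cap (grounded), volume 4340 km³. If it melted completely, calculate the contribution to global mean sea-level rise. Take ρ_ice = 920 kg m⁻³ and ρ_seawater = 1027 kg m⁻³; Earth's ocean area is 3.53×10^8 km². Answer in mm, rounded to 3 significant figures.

Tesor: 4340 km³ × (920/1027) = 3888 km³ of water.
Spread over 3.53×10^14 m² of ocean, Δh = 3.888×10^12 / 3.53×10^14 = 0.0110 m = 11.0 mm.

≈ 11.0 mm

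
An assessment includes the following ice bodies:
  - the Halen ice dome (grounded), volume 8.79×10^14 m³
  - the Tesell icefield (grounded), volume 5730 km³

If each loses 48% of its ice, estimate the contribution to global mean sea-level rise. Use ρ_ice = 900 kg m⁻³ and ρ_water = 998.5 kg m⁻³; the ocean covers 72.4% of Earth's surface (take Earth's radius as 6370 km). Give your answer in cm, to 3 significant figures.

Halen: 0.48 × 8.79×10^14 m³ × (900/998.5) = 3.803×10^14 m³ of water.
Tesell: 0.48 × 5730 km³ × (900/998.5) = 2479 km³ of water.
Total added water ≈ 3.828×10^14 m³ over 3.69×10^14 m² → Δh = 1.04 m = 104 cm.

≈ 104 cm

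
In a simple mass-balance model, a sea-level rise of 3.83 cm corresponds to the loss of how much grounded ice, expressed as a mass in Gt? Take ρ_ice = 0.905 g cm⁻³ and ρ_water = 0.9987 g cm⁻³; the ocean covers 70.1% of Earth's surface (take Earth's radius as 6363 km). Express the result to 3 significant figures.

Required water volume = Δh × A = 0.0383 m × 3.57×10^14 m² = 1.366×10^13 m³.
ρ_w = 0.9987 g cm⁻³ = 998.7 kg m⁻³, so the mass of water = 1.366×10^13 m³ × 998.7 kg m⁻³ = 1.364×10^16 kg = 1.36×10^4 Gt (and the same mass of ice, by conservation).

≈ 1.36×10^4 Gt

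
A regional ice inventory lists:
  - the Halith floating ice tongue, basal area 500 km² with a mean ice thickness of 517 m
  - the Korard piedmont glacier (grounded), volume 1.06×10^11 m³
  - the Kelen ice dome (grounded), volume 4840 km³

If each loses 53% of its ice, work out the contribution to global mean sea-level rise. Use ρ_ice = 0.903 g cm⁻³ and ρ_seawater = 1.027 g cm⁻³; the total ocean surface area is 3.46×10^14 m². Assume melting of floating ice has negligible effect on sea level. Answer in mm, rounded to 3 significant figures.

≈ 6.66 mm

The Halith floating ice tongue is floating and already displaces its own weight of water, so its melt adds essentially nothing to sea level.
Korard: 0.53 × 1.06×10^11 m³ × (903/1027) = 4.940×10^10 m³ of water.
Kelen: 0.53 × 4840 km³ × (903/1027) = 2255 km³ of water.
Total added water ≈ 2.305×10^12 m³ over 3.46×10^14 m² → Δh = 6.66×10^-3 m = 6.66 mm.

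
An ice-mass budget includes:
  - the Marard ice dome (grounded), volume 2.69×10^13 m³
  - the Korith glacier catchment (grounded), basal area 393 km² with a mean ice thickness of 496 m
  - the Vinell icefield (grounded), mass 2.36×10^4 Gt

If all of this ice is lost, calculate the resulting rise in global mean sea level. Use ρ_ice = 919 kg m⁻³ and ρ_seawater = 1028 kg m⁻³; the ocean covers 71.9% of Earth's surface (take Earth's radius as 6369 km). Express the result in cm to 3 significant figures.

Marard: 2.69×10^13 m³ × (919/1028) = 2.405×10^13 m³ of water.
Korith: ice volume = 393 km² × 496 m = 194.9 km³; 194.9 × (919/1028) = 174.3 km³ of water.
Vinell: 2.36×10^4 Gt = 2.360×10^16 kg; dividing by ρ_w = 1028 kg m⁻³ gives 2.296×10^13 m³ of water.
Total added water ≈ 4.718×10^13 m³ over 3.67×10^14 m² → Δh = 0.129 m = 12.9 cm.

≈ 12.9 cm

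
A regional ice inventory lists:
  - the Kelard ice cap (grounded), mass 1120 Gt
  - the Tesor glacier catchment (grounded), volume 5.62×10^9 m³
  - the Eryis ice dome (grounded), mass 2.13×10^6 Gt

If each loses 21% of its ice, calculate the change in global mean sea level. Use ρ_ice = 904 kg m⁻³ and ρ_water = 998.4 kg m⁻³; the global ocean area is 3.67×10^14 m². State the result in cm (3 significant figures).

Kelard: 0.21 × 1120 Gt = 2.352×10^14 kg; dividing by ρ_w = 998.4 kg m⁻³ gives 2.356×10^11 m³ of water.
Tesor: 0.21 × 5.62×10^9 m³ × (904/998.4) = 1.069×10^9 m³ of water.
Eryis: 0.21 × 2.13×10^6 Gt = 4.473×10^17 kg; dividing by ρ_w = 998.4 kg m⁻³ gives 4.480×10^14 m³ of water.
Total added water ≈ 4.483×10^14 m³ over 3.67×10^14 m² → Δh = 1.22 m = 122 cm.

≈ 122 cm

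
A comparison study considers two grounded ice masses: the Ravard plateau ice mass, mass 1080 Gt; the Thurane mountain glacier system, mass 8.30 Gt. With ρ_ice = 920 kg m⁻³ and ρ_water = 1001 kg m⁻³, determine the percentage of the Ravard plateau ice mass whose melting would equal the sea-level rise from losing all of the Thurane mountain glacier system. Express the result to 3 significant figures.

≈ 0.769 %

Equal sea-level rise means equal mass of meltwater, i.e. equal mass of ice lost.
Ice mass of Thurane: 8.300×10^12 kg; ice mass of Ravard: 1.080×10^15 kg.
Fraction required = 8.300×10^12 / 1.080×10^15 = 7.69×10^-3 → 0.769 %.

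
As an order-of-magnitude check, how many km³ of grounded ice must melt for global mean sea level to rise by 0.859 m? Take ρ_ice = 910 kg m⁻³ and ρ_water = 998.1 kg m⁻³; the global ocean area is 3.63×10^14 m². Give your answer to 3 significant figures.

Required water volume = Δh × A = 0.859 m × 3.63×10^14 m² = 3.118×10^14 m³ = 3.118×10^5 km³.
Ice volume = water volume × ρ_w/ρ_ice = 3.118×10^5 × 998.1/910 = 3.42×10^5 km³.

≈ 3.42×10^5 km³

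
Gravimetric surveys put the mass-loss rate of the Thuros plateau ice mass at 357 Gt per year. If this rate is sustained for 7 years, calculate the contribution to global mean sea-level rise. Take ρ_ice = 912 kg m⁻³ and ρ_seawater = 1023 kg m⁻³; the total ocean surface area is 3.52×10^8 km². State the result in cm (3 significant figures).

≈ 0.694 cm

Total mass lost = 357 Gt/yr × 7 yr = 2499 Gt = 2.499×10^15 kg.
ρ_w = 1023 kg m⁻³, so water volume = 2.499×10^15 / 1023 = 2.443×10^12 m³.
Δh = 2.443×10^12 / 3.52×10^14 = 6.94×10^-3 m = 0.694 cm.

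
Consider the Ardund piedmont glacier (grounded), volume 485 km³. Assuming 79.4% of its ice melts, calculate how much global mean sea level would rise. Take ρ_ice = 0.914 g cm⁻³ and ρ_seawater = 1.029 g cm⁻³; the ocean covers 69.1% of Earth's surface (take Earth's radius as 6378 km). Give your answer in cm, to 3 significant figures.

≈ 0.0968 cm

Ardund: 0.794 × 485 km³ × (914/1029) = 342.1 km³ of water.
Spread over 3.53×10^14 m² of ocean, Δh = 3.421×10^11 / 3.53×10^14 = 9.68×10^-4 m = 0.0968 cm.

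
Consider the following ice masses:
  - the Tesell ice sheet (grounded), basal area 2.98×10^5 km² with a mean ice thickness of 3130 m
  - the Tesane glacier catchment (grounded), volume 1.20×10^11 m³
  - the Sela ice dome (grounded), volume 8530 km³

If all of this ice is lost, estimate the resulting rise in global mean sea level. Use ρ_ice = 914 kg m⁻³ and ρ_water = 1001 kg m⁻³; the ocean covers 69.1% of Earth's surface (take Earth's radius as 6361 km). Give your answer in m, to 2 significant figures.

≈ 2.4 m

Tesell: ice volume = 2.98×10^5 km² × 3130 m = 9.327×10^5 km³; 9.327×10^5 × (914/1001) = 8.517×10^5 km³ of water.
Tesane: 1.20×10^11 m³ × (914/1001) = 1.096×10^11 m³ of water.
Sela: 8530 km³ × (914/1001) = 7789 km³ of water.
Total added water ≈ 8.596×10^14 m³ over 3.51×10^14 m² → Δh = 2.45 m.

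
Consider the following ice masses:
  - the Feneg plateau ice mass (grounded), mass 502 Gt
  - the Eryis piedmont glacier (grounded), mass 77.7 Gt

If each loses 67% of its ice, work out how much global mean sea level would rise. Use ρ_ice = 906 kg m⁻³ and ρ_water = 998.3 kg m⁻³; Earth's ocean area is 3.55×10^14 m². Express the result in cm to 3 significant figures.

Feneg: 0.67 × 502 Gt = 3.363×10^14 kg; dividing by ρ_w = 998.3 kg m⁻³ gives 3.369×10^11 m³ of water.
Eryis: 0.67 × 77.7 Gt = 5.206×10^13 kg; dividing by ρ_w = 998.3 kg m⁻³ gives 5.215×10^10 m³ of water.
Total added water ≈ 3.891×10^11 m³ over 3.55×10^14 m² → Δh = 1.10×10^-3 m = 0.110 cm.

≈ 0.110 cm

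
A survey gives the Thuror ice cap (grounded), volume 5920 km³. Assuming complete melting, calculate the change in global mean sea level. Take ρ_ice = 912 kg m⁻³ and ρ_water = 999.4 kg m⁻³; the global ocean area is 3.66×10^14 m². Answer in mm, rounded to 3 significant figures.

Thuror: 5920 km³ × (912/999.4) = 5402 km³ of water.
Spread over 3.66×10^14 m² of ocean, Δh = 5.402×10^12 / 3.66×10^14 = 0.0148 m = 14.8 mm.

≈ 14.8 mm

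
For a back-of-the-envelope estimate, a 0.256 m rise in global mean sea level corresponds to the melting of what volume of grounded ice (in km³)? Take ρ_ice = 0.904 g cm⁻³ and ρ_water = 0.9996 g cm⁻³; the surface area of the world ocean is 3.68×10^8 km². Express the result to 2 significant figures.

Required water volume = Δh × A = 0.256 m × 3.68×10^14 m² = 9.421×10^13 m³ = 9.421×10^4 km³.
Ice volume = water volume × ρ_w/ρ_ice = 9.421×10^4 × 999.6/904 = 1.0×10^5 km³.

≈ 1.0×10^5 km³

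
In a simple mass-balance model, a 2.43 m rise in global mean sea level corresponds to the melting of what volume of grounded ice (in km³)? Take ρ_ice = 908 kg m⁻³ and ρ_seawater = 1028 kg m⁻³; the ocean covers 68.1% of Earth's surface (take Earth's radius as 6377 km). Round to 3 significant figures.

Required water volume = Δh × A = 2.43 m × 3.48×10^14 m² = 8.457×10^14 m³ = 8.457×10^5 km³.
Ice volume = water volume × ρ_w/ρ_ice = 8.457×10^5 × 1028/908 = 9.57×10^5 km³.

≈ 9.57×10^5 km³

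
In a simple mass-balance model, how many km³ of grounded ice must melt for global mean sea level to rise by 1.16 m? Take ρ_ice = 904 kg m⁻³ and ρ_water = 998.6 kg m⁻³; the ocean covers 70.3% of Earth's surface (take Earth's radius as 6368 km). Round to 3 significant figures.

≈ 4.59×10^5 km³

Required water volume = Δh × A = 1.16 m × 3.58×10^14 m² = 4.156×10^14 m³ = 4.156×10^5 km³.
Ice volume = water volume × ρ_w/ρ_ice = 4.156×10^5 × 998.6/904 = 4.59×10^5 km³.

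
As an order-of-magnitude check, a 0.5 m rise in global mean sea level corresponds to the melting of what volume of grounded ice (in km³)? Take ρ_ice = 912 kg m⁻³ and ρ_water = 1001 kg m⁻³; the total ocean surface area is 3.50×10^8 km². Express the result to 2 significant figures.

Required water volume = Δh × A = 0.5 m × 3.50×10^14 m² = 1.750×10^14 m³ = 1.750×10^5 km³.
Ice volume = water volume × ρ_w/ρ_ice = 1.750×10^5 × 1001/912 = 1.9×10^5 km³.

≈ 1.9×10^5 km³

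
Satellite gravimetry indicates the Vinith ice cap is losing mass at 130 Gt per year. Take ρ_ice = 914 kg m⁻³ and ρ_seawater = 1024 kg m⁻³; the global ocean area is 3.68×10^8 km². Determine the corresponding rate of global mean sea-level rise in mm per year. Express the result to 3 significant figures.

ρ_w = 1024 kg m⁻³. Annual water volume added = 130 Gt / ρ_w = 1.300×10^14 kg / 1024 kg m⁻³ = 1.270×10^11 m³.
Δh per year = 1.270×10^11 / 3.68×10^14 = 3.45×10^-4 m = 0.345 mm.

≈ 0.345 mm/yr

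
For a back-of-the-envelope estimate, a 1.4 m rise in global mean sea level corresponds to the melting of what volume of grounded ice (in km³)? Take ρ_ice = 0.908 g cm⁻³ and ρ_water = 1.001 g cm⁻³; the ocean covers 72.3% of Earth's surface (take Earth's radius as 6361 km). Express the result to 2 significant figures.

≈ 5.7×10^5 km³

Required water volume = Δh × A = 1.4 m × 3.68×10^14 m² = 5.147×10^14 m³ = 5.147×10^5 km³.
Ice volume = water volume × ρ_w/ρ_ice = 5.147×10^5 × 1001/908 = 5.7×10^5 km³.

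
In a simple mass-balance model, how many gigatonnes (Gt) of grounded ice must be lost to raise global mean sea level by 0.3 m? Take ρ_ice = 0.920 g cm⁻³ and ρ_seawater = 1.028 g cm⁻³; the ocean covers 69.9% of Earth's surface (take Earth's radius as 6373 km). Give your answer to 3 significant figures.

Required water volume = Δh × A = 0.3 m × 3.57×10^14 m² = 1.070×10^14 m³.
ρ_w = 1.028 g cm⁻³ = 1028 kg m⁻³, so the mass of water = 1.070×10^14 m³ × 1028 kg m⁻³ = 1.100×10^17 kg = 1.10×10^5 Gt (and the same mass of ice, by conservation).

≈ 1.10×10^5 Gt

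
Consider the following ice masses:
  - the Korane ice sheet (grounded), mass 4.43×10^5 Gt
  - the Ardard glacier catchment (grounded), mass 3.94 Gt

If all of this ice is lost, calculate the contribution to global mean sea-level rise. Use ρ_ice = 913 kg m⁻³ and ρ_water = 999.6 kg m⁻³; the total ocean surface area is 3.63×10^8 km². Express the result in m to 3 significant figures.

≈ 1.22 m

Korane: 4.43×10^5 Gt = 4.430×10^17 kg; dividing by ρ_w = 999.6 kg m⁻³ gives 4.432×10^14 m³ of water.
Ardard: 3.94 Gt = 3.940×10^12 kg; dividing by ρ_w = 999.6 kg m⁻³ gives 3.942×10^9 m³ of water.
Total added water ≈ 4.432×10^14 m³ over 3.63×10^14 m² → Δh = 1.22 m.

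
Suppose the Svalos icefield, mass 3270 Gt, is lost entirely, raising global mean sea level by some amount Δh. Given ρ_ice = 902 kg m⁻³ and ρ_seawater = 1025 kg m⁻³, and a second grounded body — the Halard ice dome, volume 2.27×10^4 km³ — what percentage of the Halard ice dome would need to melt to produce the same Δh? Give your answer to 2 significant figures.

Equal sea-level rise means equal mass of meltwater, i.e. equal mass of ice lost.
Ice mass of Svalos: 3.270×10^15 kg; ice mass of Halard: 2.048×10^16 kg.
Fraction required = 3.270×10^15 / 2.048×10^16 = 0.160 → 16 %.

≈ 16 %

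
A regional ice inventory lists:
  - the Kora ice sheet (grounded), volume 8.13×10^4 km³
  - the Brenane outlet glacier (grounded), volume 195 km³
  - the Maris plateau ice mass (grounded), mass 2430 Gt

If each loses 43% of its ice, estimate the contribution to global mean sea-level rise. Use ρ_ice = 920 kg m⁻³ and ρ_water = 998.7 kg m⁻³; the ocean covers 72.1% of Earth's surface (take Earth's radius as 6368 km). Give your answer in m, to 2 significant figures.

Kora: 0.43 × 8.13×10^4 km³ × (920/998.7) = 3.220×10^4 km³ of water.
Brenane: 0.43 × 195 km³ × (920/998.7) = 77.24 km³ of water.
Maris: 0.43 × 2430 Gt = 1.045×10^15 kg; dividing by ρ_w = 998.7 kg m⁻³ gives 1.046×10^12 m³ of water.
Total added water ≈ 3.333×10^13 m³ over 3.67×10^14 m² → Δh = 0.0907 m.

≈ 0.091 m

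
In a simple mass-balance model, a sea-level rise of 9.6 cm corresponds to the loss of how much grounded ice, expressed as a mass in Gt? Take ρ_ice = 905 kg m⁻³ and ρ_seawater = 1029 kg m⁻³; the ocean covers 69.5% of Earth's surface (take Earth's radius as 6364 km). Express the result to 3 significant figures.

≈ 3.49×10^4 Gt

Required water volume = Δh × A = 0.096 m × 3.54×10^14 m² = 3.396×10^13 m³.
ρ_w = 1029 kg m⁻³, so the mass of water = 3.396×10^13 m³ × 1029 kg m⁻³ = 3.494×10^16 kg = 3.49×10^4 Gt (and the same mass of ice, by conservation).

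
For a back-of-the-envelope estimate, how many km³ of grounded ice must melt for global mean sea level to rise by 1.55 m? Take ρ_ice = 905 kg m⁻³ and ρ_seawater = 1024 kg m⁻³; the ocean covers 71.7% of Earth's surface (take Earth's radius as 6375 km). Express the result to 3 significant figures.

≈ 6.42×10^5 km³

Required water volume = Δh × A = 1.55 m × 3.66×10^14 m² = 5.676×10^14 m³ = 5.676×10^5 km³.
Ice volume = water volume × ρ_w/ρ_ice = 5.676×10^5 × 1024/905 = 6.42×10^5 km³.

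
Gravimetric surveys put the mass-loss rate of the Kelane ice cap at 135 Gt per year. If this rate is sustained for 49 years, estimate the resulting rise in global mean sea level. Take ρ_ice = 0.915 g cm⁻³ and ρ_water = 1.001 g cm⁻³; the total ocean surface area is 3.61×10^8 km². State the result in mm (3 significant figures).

Total mass lost = 135 Gt/yr × 49 yr = 6615 Gt = 6.615×10^15 kg.
ρ_w = 1.001 g cm⁻³ = 1001 kg m⁻³, so water volume = 6.615×10^15 / 1001 = 6.608×10^12 m³.
Δh = 6.608×10^12 / 3.61×10^14 = 0.0183 m = 18.3 mm.

≈ 18.3 mm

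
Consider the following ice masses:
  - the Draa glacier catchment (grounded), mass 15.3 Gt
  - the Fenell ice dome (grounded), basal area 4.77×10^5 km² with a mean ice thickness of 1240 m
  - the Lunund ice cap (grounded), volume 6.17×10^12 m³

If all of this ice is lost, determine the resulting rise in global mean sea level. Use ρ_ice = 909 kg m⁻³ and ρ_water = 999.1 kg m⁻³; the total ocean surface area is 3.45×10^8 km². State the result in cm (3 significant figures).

≈ 158 cm

Draa: 15.3 Gt = 1.530×10^13 kg; dividing by ρ_w = 999.1 kg m⁻³ gives 1.531×10^10 m³ of water.
Fenell: ice volume = 4.77×10^5 km² × 1240 m = 5.915×10^5 km³; 5.915×10^5 × (909/999.1) = 5.381×10^5 km³ of water.
Lunund: 6.17×10^12 m³ × (909/999.1) = 5.614×10^12 m³ of water.
Total added water ≈ 5.438×10^14 m³ over 3.45×10^14 m² → Δh = 1.58 m = 158 cm.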